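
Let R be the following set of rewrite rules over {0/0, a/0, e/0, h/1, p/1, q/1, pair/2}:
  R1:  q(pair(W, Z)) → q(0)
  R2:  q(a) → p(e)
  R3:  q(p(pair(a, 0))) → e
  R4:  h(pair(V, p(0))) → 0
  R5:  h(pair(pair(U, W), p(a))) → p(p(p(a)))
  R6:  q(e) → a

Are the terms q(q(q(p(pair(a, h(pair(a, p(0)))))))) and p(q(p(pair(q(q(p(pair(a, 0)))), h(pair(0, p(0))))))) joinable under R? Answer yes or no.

Reduce t₁ = q(q(q(p(pair(a, h(pair(a, p(0)))))))):
1. q(q(q(p(pair(a, h(pair(a, p(0))))))))  →  q(q(q(p(pair(a, 0)))))   [R4 at 1.1.1.1.2]
2. q(q(q(p(pair(a, 0)))))  →  q(q(e))   [R3 at 1.1]
3. q(q(e))  →  q(a)   [R6 at 1]
4. q(a)  →  p(e)   [R2 at ε]

Reduce t₂ = p(q(p(pair(q(q(p(pair(a, 0)))), h(pair(0, p(0))))))):
1. p(q(p(pair(q(q(p(pair(a, 0)))), h(pair(0, p(0)))))))  →  p(q(p(pair(q(e), h(pair(0, p(0)))))))   [R3 at 1.1.1.1.1]
2. p(q(p(pair(q(e), h(pair(0, p(0)))))))  →  p(q(p(pair(a, h(pair(0, p(0)))))))   [R6 at 1.1.1.1]
3. p(q(p(pair(a, h(pair(0, p(0)))))))  →  p(q(p(pair(a, 0))))   [R4 at 1.1.1.2]
4. p(q(p(pair(a, 0))))  →  p(e)   [R3 at 1]

yes — NF(t₁) = p(e), NF(t₂) = p(e)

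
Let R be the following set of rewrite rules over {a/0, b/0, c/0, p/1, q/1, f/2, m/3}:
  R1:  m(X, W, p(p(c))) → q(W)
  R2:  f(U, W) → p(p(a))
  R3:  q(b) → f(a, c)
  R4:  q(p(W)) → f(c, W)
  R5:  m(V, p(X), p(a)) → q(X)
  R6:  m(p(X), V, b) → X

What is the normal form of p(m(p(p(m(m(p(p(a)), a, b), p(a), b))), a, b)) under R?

1. p(m(p(p(m(m(p(p(a)), a, b), p(a), b))), a, b))  →  p(p(m(m(p(p(a)), a, b), p(a), b)))   [R6 at 1]
2. p(p(m(m(p(p(a)), a, b), p(a), b)))  →  p(p(m(p(a), p(a), b)))   [R6 at 1.1.1]
3. p(p(m(p(a), p(a), b)))  →  p(p(a))   [R6 at 1.1]

p(p(a))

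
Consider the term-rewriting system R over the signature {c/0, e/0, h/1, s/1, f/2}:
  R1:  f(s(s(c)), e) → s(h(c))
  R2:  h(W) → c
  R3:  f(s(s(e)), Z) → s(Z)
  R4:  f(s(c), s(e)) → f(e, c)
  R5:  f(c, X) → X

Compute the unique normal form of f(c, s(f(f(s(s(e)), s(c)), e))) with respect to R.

s(s(c))

1. f(c, s(f(f(s(s(e)), s(c)), e)))  →  s(f(f(s(s(e)), s(c)), e))   [R5 at ε]
2. s(f(f(s(s(e)), s(c)), e))  →  s(f(s(s(c)), e))   [R3 at 1.1]
3. s(f(s(s(c)), e))  →  s(s(h(c)))   [R1 at 1]
4. s(s(h(c)))  →  s(s(c))   [R2 at 1.1]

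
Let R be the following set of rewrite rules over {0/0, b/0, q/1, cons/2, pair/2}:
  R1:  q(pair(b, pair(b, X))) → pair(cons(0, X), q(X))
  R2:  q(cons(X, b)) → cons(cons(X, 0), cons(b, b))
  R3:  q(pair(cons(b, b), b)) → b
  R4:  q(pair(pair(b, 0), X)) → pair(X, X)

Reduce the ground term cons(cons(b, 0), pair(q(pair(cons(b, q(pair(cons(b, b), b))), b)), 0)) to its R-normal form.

1. cons(cons(b, 0), pair(q(pair(cons(b, q(pair(cons(b, b), b))), b)), 0))  →  cons(cons(b, 0), pair(q(pair(cons(b, b), b)), 0))   [R3 at 2.1.1.1.2]
2. cons(cons(b, 0), pair(q(pair(cons(b, b), b)), 0))  →  cons(cons(b, 0), pair(b, 0))   [R3 at 2.1]

cons(cons(b, 0), pair(b, 0))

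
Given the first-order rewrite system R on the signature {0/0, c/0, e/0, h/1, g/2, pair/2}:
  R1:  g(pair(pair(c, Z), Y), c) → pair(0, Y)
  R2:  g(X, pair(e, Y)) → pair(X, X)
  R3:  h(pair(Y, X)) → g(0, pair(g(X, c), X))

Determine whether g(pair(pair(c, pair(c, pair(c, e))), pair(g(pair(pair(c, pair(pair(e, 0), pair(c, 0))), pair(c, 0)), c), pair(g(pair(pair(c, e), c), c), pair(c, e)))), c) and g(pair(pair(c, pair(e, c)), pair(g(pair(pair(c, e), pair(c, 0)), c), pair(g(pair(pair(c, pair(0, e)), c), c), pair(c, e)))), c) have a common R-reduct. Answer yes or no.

yes — NF(t₁) = pair(0, pair(pair(0, pair(c, 0)), pair(pair(0, c), pair(c, e)))), NF(t₂) = pair(0, pair(pair(0, pair(c, 0)), pair(pair(0, c), pair(c, e))))

Reduce t₁ = g(pair(pair(c, pair(c, pair(c, e))), pair(g(pair(pair(c, pair(pair(e, 0), pair(c, 0))), pair(c, 0)), c), pair(g(pair(pair(c, e), c), c), pair(c, e)))), c):
1. g(pair(pair(c, pair(c, pair(c, e))), pair(g(pair(pair(c, pair(pair(e, 0), pair(c, 0))), pair(c, 0)), c), pair(g(pair(pair(c, e), c), c), pair(c, e)))), c)  →  pair(0, pair(g(pair(pair(c, pair(pair(e, 0), pair(c, 0))), pair(c, 0)), c), pair(g(pair(pair(c, e), c), c), pair(c, e))))   [R1 at ε]
2. pair(0, pair(g(pair(pair(c, pair(pair(e, 0), pair(c, 0))), pair(c, 0)), c), pair(g(pair(pair(c, e), c), c), pair(c, e))))  →  pair(0, pair(pair(0, pair(c, 0)), pair(g(pair(pair(c, e), c), c), pair(c, e))))   [R1 at 2.1]
3. pair(0, pair(pair(0, pair(c, 0)), pair(g(pair(pair(c, e), c), c), pair(c, e))))  →  pair(0, pair(pair(0, pair(c, 0)), pair(pair(0, c), pair(c, e))))   [R1 at 2.2.1]

Reduce t₂ = g(pair(pair(c, pair(e, c)), pair(g(pair(pair(c, e), pair(c, 0)), c), pair(g(pair(pair(c, pair(0, e)), c), c), pair(c, e)))), c):
1. g(pair(pair(c, pair(e, c)), pair(g(pair(pair(c, e), pair(c, 0)), c), pair(g(pair(pair(c, pair(0, e)), c), c), pair(c, e)))), c)  →  pair(0, pair(g(pair(pair(c, e), pair(c, 0)), c), pair(g(pair(pair(c, pair(0, e)), c), c), pair(c, e))))   [R1 at ε]
2. pair(0, pair(g(pair(pair(c, e), pair(c, 0)), c), pair(g(pair(pair(c, pair(0, e)), c), c), pair(c, e))))  →  pair(0, pair(pair(0, pair(c, 0)), pair(g(pair(pair(c, pair(0, e)), c), c), pair(c, e))))   [R1 at 2.1]
3. pair(0, pair(pair(0, pair(c, 0)), pair(g(pair(pair(c, pair(0, e)), c), c), pair(c, e))))  →  pair(0, pair(pair(0, pair(c, 0)), pair(pair(0, c), pair(c, e))))   [R1 at 2.2.1]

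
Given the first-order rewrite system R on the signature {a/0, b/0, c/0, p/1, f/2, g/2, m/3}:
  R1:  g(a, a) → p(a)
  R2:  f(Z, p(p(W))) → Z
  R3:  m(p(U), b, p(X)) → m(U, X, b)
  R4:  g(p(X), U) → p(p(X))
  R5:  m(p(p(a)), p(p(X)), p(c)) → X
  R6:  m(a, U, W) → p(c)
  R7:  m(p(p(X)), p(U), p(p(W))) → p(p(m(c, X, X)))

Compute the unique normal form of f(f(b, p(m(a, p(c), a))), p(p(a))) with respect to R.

b

1. f(f(b, p(m(a, p(c), a))), p(p(a)))  →  f(b, p(m(a, p(c), a)))   [R2 at ε]
2. f(b, p(m(a, p(c), a)))  →  f(b, p(p(c)))   [R6 at 2.1]
3. f(b, p(p(c)))  →  b   [R2 at ε]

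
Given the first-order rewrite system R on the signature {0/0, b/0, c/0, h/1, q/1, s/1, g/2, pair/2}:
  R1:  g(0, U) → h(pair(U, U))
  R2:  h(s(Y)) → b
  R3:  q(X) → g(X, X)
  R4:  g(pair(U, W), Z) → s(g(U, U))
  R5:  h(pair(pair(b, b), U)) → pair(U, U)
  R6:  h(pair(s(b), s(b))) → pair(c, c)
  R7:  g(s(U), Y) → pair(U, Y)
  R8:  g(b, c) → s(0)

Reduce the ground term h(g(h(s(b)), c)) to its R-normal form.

1. h(g(h(s(b)), c))  →  h(g(b, c))   [R2 at 1.1]
2. h(g(b, c))  →  h(s(0))   [R8 at 1]
3. h(s(0))  →  b   [R2 at ε]

b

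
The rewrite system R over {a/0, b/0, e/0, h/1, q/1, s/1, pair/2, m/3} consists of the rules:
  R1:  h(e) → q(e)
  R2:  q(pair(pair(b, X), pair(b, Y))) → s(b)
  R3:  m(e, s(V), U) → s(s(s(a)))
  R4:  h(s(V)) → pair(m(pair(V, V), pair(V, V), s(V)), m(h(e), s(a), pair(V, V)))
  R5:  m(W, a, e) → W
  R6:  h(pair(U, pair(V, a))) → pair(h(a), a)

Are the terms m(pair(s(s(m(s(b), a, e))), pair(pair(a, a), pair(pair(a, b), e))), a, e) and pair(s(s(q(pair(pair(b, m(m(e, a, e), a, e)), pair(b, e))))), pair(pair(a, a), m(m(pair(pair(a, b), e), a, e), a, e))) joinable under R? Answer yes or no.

Reduce t₁ = m(pair(s(s(m(s(b), a, e))), pair(pair(a, a), pair(pair(a, b), e))), a, e):
1. m(pair(s(s(m(s(b), a, e))), pair(pair(a, a), pair(pair(a, b), e))), a, e)  →  pair(s(s(m(s(b), a, e))), pair(pair(a, a), pair(pair(a, b), e)))   [R5 at ε]
2. pair(s(s(m(s(b), a, e))), pair(pair(a, a), pair(pair(a, b), e)))  →  pair(s(s(s(b))), pair(pair(a, a), pair(pair(a, b), e)))   [R5 at 1.1.1]

Reduce t₂ = pair(s(s(q(pair(pair(b, m(m(e, a, e), a, e)), pair(b, e))))), pair(pair(a, a), m(m(pair(pair(a, b), e), a, e), a, e))):
1. pair(s(s(q(pair(pair(b, m(m(e, a, e), a, e)), pair(b, e))))), pair(pair(a, a), m(m(pair(pair(a, b), e), a, e), a, e)))  →  pair(s(s(s(b))), pair(pair(a, a), m(m(pair(pair(a, b), e), a, e), a, e)))   [R2 at 1.1.1]
2. pair(s(s(s(b))), pair(pair(a, a), m(m(pair(pair(a, b), e), a, e), a, e)))  →  pair(s(s(s(b))), pair(pair(a, a), m(pair(pair(a, b), e), a, e)))   [R5 at 2.2]
3. pair(s(s(s(b))), pair(pair(a, a), m(pair(pair(a, b), e), a, e)))  →  pair(s(s(s(b))), pair(pair(a, a), pair(pair(a, b), e)))   [R5 at 2.2]

yes — NF(t₁) = pair(s(s(s(b))), pair(pair(a, a), pair(pair(a, b), e))), NF(t₂) = pair(s(s(s(b))), pair(pair(a, a), pair(pair(a, b), e)))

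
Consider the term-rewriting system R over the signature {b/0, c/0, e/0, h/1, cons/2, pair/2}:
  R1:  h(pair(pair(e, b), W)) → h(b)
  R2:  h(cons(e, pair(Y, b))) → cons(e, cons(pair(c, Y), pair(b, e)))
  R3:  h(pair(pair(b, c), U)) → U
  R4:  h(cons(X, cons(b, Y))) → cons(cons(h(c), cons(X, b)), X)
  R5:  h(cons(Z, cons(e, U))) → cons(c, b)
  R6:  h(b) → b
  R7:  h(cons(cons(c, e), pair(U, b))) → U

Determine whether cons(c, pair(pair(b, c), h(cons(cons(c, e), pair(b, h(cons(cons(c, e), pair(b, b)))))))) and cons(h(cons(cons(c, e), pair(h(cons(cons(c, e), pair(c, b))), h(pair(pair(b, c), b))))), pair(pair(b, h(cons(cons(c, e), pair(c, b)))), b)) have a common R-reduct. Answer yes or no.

Reduce t₁ = cons(c, pair(pair(b, c), h(cons(cons(c, e), pair(b, h(cons(cons(c, e), pair(b, b)))))))):
1. cons(c, pair(pair(b, c), h(cons(cons(c, e), pair(b, h(cons(cons(c, e), pair(b, b))))))))  →  cons(c, pair(pair(b, c), h(cons(cons(c, e), pair(b, b)))))   [R7 at 2.2.1.2.2]
2. cons(c, pair(pair(b, c), h(cons(cons(c, e), pair(b, b)))))  →  cons(c, pair(pair(b, c), b))   [R7 at 2.2]

Reduce t₂ = cons(h(cons(cons(c, e), pair(h(cons(cons(c, e), pair(c, b))), h(pair(pair(b, c), b))))), pair(pair(b, h(cons(cons(c, e), pair(c, b)))), b)):
1. cons(h(cons(cons(c, e), pair(h(cons(cons(c, e), pair(c, b))), h(pair(pair(b, c), b))))), pair(pair(b, h(cons(cons(c, e), pair(c, b)))), b))  →  cons(h(cons(cons(c, e), pair(c, h(pair(pair(b, c), b))))), pair(pair(b, h(cons(cons(c, e), pair(c, b)))), b))   [R7 at 1.1.2.1]
2. cons(h(cons(cons(c, e), pair(c, h(pair(pair(b, c), b))))), pair(pair(b, h(cons(cons(c, e), pair(c, b)))), b))  →  cons(h(cons(cons(c, e), pair(c, b))), pair(pair(b, h(cons(cons(c, e), pair(c, b)))), b))   [R3 at 1.1.2.2]
3. cons(h(cons(cons(c, e), pair(c, b))), pair(pair(b, h(cons(cons(c, e), pair(c, b)))), b))  →  cons(c, pair(pair(b, h(cons(cons(c, e), pair(c, b)))), b))   [R7 at 1]
4. cons(c, pair(pair(b, h(cons(cons(c, e), pair(c, b)))), b))  →  cons(c, pair(pair(b, c), b))   [R7 at 2.1.2]

yes — NF(t₁) = cons(c, pair(pair(b, c), b)), NF(t₂) = cons(c, pair(pair(b, c), b))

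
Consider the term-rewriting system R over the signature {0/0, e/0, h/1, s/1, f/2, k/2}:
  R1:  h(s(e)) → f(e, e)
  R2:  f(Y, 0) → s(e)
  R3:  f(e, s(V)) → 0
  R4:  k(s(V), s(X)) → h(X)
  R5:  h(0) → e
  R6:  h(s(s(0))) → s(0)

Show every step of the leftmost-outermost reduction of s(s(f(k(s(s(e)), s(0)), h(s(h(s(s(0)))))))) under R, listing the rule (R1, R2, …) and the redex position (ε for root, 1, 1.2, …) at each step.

1. s(s(f(k(s(s(e)), s(0)), h(s(h(s(s(0))))))))  →  s(s(f(h(0), h(s(h(s(s(0))))))))   [R4 at 1.1.1]
2. s(s(f(h(0), h(s(h(s(s(0))))))))  →  s(s(f(e, h(s(h(s(s(0))))))))   [R5 at 1.1.1]
3. s(s(f(e, h(s(h(s(s(0))))))))  →  s(s(f(e, h(s(s(0))))))   [R6 at 1.1.2.1.1]
4. s(s(f(e, h(s(s(0))))))  →  s(s(f(e, s(0))))   [R6 at 1.1.2]
5. s(s(f(e, s(0))))  →  s(s(0))   [R3 at 1.1]

s(s(0))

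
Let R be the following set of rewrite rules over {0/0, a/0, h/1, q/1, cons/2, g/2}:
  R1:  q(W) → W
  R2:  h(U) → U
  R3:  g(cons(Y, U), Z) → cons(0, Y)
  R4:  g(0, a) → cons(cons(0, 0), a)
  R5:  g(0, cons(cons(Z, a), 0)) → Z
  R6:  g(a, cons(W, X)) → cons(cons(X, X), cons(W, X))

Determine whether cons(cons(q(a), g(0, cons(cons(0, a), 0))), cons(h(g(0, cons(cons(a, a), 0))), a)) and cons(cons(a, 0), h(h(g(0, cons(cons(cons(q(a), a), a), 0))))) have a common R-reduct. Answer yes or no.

yes — NF(t₁) = cons(cons(a, 0), cons(a, a)), NF(t₂) = cons(cons(a, 0), cons(a, a))

Reduce t₁ = cons(cons(q(a), g(0, cons(cons(0, a), 0))), cons(h(g(0, cons(cons(a, a), 0))), a)):
1. cons(cons(q(a), g(0, cons(cons(0, a), 0))), cons(h(g(0, cons(cons(a, a), 0))), a))  →  cons(cons(a, g(0, cons(cons(0, a), 0))), cons(h(g(0, cons(cons(a, a), 0))), a))   [R1 at 1.1]
2. cons(cons(a, g(0, cons(cons(0, a), 0))), cons(h(g(0, cons(cons(a, a), 0))), a))  →  cons(cons(a, 0), cons(h(g(0, cons(cons(a, a), 0))), a))   [R5 at 1.2]
3. cons(cons(a, 0), cons(h(g(0, cons(cons(a, a), 0))), a))  →  cons(cons(a, 0), cons(g(0, cons(cons(a, a), 0)), a))   [R2 at 2.1]
4. cons(cons(a, 0), cons(g(0, cons(cons(a, a), 0)), a))  →  cons(cons(a, 0), cons(a, a))   [R5 at 2.1]

Reduce t₂ = cons(cons(a, 0), h(h(g(0, cons(cons(cons(q(a), a), a), 0))))):
1. cons(cons(a, 0), h(h(g(0, cons(cons(cons(q(a), a), a), 0)))))  →  cons(cons(a, 0), h(g(0, cons(cons(cons(q(a), a), a), 0))))   [R2 at 2]
2. cons(cons(a, 0), h(g(0, cons(cons(cons(q(a), a), a), 0))))  →  cons(cons(a, 0), g(0, cons(cons(cons(q(a), a), a), 0)))   [R2 at 2]
3. cons(cons(a, 0), g(0, cons(cons(cons(q(a), a), a), 0)))  →  cons(cons(a, 0), cons(q(a), a))   [R5 at 2]
4. cons(cons(a, 0), cons(q(a), a))  →  cons(cons(a, 0), cons(a, a))   [R1 at 2.1]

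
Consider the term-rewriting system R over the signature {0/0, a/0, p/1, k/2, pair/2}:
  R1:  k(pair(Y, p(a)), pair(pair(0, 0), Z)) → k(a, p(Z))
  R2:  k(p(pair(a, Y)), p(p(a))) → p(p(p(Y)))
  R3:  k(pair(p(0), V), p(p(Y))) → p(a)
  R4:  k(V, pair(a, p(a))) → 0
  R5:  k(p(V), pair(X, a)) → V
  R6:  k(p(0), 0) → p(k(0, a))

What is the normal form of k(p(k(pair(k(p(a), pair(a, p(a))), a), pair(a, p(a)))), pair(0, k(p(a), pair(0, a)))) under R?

1. k(p(k(pair(k(p(a), pair(a, p(a))), a), pair(a, p(a)))), pair(0, k(p(a), pair(0, a))))  →  k(p(0), pair(0, k(p(a), pair(0, a))))   [R4 at 1.1]
2. k(p(0), pair(0, k(p(a), pair(0, a))))  →  k(p(0), pair(0, a))   [R5 at 2.2]
3. k(p(0), pair(0, a))  →  0   [R5 at ε]

0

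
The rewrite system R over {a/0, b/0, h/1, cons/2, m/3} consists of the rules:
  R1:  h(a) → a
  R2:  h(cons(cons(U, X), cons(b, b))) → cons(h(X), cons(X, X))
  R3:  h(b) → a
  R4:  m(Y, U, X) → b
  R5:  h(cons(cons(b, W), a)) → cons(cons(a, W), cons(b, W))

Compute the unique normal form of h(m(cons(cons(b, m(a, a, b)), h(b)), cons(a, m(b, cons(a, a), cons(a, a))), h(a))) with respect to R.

a

1. h(m(cons(cons(b, m(a, a, b)), h(b)), cons(a, m(b, cons(a, a), cons(a, a))), h(a)))  →  h(b)   [R4 at 1]
2. h(b)  →  a   [R3 at ε]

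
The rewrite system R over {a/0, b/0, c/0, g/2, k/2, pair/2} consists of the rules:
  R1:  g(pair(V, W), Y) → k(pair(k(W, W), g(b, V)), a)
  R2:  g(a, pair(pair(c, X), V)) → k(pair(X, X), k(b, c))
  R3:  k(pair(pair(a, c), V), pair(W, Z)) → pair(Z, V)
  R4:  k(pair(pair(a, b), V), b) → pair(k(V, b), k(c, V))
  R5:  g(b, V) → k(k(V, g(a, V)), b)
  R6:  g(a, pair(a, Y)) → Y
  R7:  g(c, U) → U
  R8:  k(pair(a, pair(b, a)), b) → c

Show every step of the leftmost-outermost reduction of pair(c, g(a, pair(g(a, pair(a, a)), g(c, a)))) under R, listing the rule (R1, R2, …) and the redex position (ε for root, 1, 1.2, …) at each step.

pair(c, a)

1. pair(c, g(a, pair(g(a, pair(a, a)), g(c, a))))  →  pair(c, g(a, pair(a, g(c, a))))   [R6 at 2.2.1]
2. pair(c, g(a, pair(a, g(c, a))))  →  pair(c, g(c, a))   [R6 at 2]
3. pair(c, g(c, a))  →  pair(c, a)   [R7 at 2]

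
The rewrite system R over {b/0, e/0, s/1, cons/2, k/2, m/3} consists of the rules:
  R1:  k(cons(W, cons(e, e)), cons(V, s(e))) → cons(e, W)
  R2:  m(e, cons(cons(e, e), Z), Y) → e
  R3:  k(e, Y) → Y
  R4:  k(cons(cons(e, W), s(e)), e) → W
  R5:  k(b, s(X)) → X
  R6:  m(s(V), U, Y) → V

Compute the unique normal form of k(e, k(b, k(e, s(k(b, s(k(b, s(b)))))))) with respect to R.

1. k(e, k(b, k(e, s(k(b, s(k(b, s(b))))))))  →  k(b, k(e, s(k(b, s(k(b, s(b)))))))   [R3 at ε]
2. k(b, k(e, s(k(b, s(k(b, s(b)))))))  →  k(b, s(k(b, s(k(b, s(b))))))   [R3 at 2]
3. k(b, s(k(b, s(k(b, s(b))))))  →  k(b, s(k(b, s(b))))   [R5 at ε]
4. k(b, s(k(b, s(b))))  →  k(b, s(b))   [R5 at ε]
5. k(b, s(b))  →  b   [R5 at ε]

b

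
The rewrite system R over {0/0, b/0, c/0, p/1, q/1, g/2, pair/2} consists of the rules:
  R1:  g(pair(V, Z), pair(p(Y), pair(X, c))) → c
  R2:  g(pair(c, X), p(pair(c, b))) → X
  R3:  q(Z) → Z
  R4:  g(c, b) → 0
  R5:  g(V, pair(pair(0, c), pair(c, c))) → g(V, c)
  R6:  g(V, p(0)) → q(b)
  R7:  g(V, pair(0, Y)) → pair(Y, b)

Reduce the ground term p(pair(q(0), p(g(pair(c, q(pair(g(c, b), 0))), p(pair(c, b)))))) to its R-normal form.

1. p(pair(q(0), p(g(pair(c, q(pair(g(c, b), 0))), p(pair(c, b))))))  →  p(pair(0, p(g(pair(c, q(pair(g(c, b), 0))), p(pair(c, b))))))   [R3 at 1.1]
2. p(pair(0, p(g(pair(c, q(pair(g(c, b), 0))), p(pair(c, b))))))  →  p(pair(0, p(q(pair(g(c, b), 0)))))   [R2 at 1.2.1]
3. p(pair(0, p(q(pair(g(c, b), 0)))))  →  p(pair(0, p(pair(g(c, b), 0))))   [R3 at 1.2.1]
4. p(pair(0, p(pair(g(c, b), 0))))  →  p(pair(0, p(pair(0, 0))))   [R4 at 1.2.1.1]

p(pair(0, p(pair(0, 0))))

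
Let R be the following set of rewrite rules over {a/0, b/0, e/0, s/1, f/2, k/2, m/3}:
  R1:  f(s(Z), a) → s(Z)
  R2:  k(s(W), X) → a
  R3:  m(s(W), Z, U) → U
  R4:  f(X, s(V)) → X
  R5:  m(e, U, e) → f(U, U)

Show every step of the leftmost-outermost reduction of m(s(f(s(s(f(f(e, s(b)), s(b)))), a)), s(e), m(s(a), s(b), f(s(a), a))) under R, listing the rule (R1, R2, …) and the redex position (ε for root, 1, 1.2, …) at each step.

1. m(s(f(s(s(f(f(e, s(b)), s(b)))), a)), s(e), m(s(a), s(b), f(s(a), a)))  →  m(s(a), s(b), f(s(a), a))   [R3 at ε]
2. m(s(a), s(b), f(s(a), a))  →  f(s(a), a)   [R3 at ε]
3. f(s(a), a)  →  s(a)   [R1 at ε]

s(a)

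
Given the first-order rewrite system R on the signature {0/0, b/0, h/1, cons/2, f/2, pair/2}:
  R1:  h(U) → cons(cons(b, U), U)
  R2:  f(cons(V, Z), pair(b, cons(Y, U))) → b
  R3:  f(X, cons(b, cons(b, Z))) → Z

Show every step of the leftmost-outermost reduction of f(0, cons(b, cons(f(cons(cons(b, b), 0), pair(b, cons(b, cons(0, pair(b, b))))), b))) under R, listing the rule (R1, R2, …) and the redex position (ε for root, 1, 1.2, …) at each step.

b

1. f(0, cons(b, cons(f(cons(cons(b, b), 0), pair(b, cons(b, cons(0, pair(b, b))))), b)))  →  f(0, cons(b, cons(b, b)))   [R2 at 2.2.1]
2. f(0, cons(b, cons(b, b)))  →  b   [R3 at ε]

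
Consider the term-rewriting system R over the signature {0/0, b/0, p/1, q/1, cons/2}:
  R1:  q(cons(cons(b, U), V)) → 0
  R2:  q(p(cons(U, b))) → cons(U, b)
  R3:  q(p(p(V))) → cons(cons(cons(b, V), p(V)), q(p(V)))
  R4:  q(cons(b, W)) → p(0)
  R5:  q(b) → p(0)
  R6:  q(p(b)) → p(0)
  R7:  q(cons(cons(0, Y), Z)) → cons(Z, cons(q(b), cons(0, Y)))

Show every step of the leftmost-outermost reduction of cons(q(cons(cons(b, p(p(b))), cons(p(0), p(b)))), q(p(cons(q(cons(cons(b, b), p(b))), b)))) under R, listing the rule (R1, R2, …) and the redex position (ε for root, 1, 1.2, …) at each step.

1. cons(q(cons(cons(b, p(p(b))), cons(p(0), p(b)))), q(p(cons(q(cons(cons(b, b), p(b))), b))))  →  cons(0, q(p(cons(q(cons(cons(b, b), p(b))), b))))   [R1 at 1]
2. cons(0, q(p(cons(q(cons(cons(b, b), p(b))), b))))  →  cons(0, cons(q(cons(cons(b, b), p(b))), b))   [R2 at 2]
3. cons(0, cons(q(cons(cons(b, b), p(b))), b))  →  cons(0, cons(0, b))   [R1 at 2.1]

cons(0, cons(0, b))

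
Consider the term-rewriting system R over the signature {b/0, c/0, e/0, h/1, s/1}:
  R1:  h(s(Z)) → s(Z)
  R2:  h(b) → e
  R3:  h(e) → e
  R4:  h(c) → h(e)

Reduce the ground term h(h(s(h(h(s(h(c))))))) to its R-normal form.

s(s(e))

1. h(h(s(h(h(s(h(c)))))))  →  h(s(h(h(s(h(c))))))   [R1 at 1]
2. h(s(h(h(s(h(c))))))  →  s(h(h(s(h(c)))))   [R1 at ε]
3. s(h(h(s(h(c)))))  →  s(h(s(h(c))))   [R1 at 1.1]
4. s(h(s(h(c))))  →  s(s(h(c)))   [R1 at 1]
5. s(s(h(c)))  →  s(s(h(e)))   [R4 at 1.1]
6. s(s(h(e)))  →  s(s(e))   [R3 at 1.1]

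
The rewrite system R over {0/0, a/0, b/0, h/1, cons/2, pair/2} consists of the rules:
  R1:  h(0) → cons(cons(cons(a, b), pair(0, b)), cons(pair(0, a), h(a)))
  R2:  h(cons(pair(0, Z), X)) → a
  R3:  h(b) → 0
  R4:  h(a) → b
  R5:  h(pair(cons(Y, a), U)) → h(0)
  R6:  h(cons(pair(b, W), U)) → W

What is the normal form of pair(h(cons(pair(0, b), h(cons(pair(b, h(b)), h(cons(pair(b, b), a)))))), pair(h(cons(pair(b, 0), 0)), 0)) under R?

pair(a, pair(0, 0))

1. pair(h(cons(pair(0, b), h(cons(pair(b, h(b)), h(cons(pair(b, b), a)))))), pair(h(cons(pair(b, 0), 0)), 0))  →  pair(a, pair(h(cons(pair(b, 0), 0)), 0))   [R2 at 1]
2. pair(a, pair(h(cons(pair(b, 0), 0)), 0))  →  pair(a, pair(0, 0))   [R6 at 2.1]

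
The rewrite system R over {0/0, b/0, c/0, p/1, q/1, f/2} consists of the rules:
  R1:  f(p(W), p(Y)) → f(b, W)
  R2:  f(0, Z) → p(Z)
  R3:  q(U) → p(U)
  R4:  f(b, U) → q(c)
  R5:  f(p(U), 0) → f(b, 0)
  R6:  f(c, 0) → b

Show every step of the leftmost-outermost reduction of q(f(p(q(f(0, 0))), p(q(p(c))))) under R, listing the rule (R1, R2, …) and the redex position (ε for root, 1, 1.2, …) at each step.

p(p(c))

1. q(f(p(q(f(0, 0))), p(q(p(c)))))  →  p(f(p(q(f(0, 0))), p(q(p(c)))))   [R3 at ε]
2. p(f(p(q(f(0, 0))), p(q(p(c)))))  →  p(f(b, q(f(0, 0))))   [R1 at 1]
3. p(f(b, q(f(0, 0))))  →  p(q(c))   [R4 at 1]
4. p(q(c))  →  p(p(c))   [R3 at 1]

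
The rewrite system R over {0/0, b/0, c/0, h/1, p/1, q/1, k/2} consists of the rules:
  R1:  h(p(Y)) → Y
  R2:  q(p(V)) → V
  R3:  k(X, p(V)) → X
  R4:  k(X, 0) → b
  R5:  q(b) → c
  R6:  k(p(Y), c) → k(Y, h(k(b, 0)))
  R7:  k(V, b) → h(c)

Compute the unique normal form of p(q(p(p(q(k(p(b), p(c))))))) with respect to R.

1. p(q(p(p(q(k(p(b), p(c)))))))  →  p(p(q(k(p(b), p(c)))))   [R2 at 1]
2. p(p(q(k(p(b), p(c)))))  →  p(p(q(p(b))))   [R3 at 1.1.1]
3. p(p(q(p(b))))  →  p(p(b))   [R2 at 1.1]

p(p(b))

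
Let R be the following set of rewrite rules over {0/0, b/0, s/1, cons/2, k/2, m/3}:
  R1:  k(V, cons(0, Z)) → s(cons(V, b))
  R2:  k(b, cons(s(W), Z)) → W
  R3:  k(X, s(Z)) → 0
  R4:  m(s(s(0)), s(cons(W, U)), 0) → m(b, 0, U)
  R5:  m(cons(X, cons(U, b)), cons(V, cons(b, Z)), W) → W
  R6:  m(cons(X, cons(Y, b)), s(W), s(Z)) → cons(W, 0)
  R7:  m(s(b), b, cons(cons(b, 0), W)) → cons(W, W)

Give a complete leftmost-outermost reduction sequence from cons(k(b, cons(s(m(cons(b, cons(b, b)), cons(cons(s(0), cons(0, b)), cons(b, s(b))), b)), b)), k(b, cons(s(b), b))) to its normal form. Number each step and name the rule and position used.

1. cons(k(b, cons(s(m(cons(b, cons(b, b)), cons(cons(s(0), cons(0, b)), cons(b, s(b))), b)), b)), k(b, cons(s(b), b)))  →  cons(m(cons(b, cons(b, b)), cons(cons(s(0), cons(0, b)), cons(b, s(b))), b), k(b, cons(s(b), b)))   [R2 at 1]
2. cons(m(cons(b, cons(b, b)), cons(cons(s(0), cons(0, b)), cons(b, s(b))), b), k(b, cons(s(b), b)))  →  cons(b, k(b, cons(s(b), b)))   [R5 at 1]
3. cons(b, k(b, cons(s(b), b)))  →  cons(b, b)   [R2 at 2]

cons(b, b)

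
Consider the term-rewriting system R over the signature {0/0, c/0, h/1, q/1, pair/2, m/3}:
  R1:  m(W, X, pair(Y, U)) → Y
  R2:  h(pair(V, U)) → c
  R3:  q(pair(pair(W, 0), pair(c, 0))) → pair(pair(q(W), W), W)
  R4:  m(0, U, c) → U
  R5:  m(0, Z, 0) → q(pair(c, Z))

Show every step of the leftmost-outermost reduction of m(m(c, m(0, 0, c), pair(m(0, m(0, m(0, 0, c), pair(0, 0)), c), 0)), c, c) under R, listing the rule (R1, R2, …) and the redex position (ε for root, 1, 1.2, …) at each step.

1. m(m(c, m(0, 0, c), pair(m(0, m(0, m(0, 0, c), pair(0, 0)), c), 0)), c, c)  →  m(m(0, m(0, m(0, 0, c), pair(0, 0)), c), c, c)   [R1 at 1]
2. m(m(0, m(0, m(0, 0, c), pair(0, 0)), c), c, c)  →  m(m(0, m(0, 0, c), pair(0, 0)), c, c)   [R4 at 1]
3. m(m(0, m(0, 0, c), pair(0, 0)), c, c)  →  m(0, c, c)   [R1 at 1]
4. m(0, c, c)  →  c   [R4 at ε]

c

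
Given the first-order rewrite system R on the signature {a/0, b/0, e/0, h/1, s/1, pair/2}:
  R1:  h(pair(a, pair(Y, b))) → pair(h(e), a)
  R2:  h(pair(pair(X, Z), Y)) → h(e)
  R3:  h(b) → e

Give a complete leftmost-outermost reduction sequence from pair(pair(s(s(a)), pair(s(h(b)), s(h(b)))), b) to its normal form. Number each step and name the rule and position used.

pair(pair(s(s(a)), pair(s(e), s(e))), b)

1. pair(pair(s(s(a)), pair(s(h(b)), s(h(b)))), b)  →  pair(pair(s(s(a)), pair(s(e), s(h(b)))), b)   [R3 at 1.2.1.1]
2. pair(pair(s(s(a)), pair(s(e), s(h(b)))), b)  →  pair(pair(s(s(a)), pair(s(e), s(e))), b)   [R3 at 1.2.2.1]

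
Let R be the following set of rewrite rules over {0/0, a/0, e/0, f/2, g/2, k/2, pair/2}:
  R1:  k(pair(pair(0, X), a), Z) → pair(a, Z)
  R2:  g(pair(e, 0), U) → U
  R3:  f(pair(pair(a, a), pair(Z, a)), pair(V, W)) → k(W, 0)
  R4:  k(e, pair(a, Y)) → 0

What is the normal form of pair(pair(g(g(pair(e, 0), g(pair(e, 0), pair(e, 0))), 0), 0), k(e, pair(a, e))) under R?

pair(pair(0, 0), 0)

1. pair(pair(g(g(pair(e, 0), g(pair(e, 0), pair(e, 0))), 0), 0), k(e, pair(a, e)))  →  pair(pair(g(g(pair(e, 0), pair(e, 0)), 0), 0), k(e, pair(a, e)))   [R2 at 1.1.1]
2. pair(pair(g(g(pair(e, 0), pair(e, 0)), 0), 0), k(e, pair(a, e)))  →  pair(pair(g(pair(e, 0), 0), 0), k(e, pair(a, e)))   [R2 at 1.1.1]
3. pair(pair(g(pair(e, 0), 0), 0), k(e, pair(a, e)))  →  pair(pair(0, 0), k(e, pair(a, e)))   [R2 at 1.1]
4. pair(pair(0, 0), k(e, pair(a, e)))  →  pair(pair(0, 0), 0)   [R4 at 2]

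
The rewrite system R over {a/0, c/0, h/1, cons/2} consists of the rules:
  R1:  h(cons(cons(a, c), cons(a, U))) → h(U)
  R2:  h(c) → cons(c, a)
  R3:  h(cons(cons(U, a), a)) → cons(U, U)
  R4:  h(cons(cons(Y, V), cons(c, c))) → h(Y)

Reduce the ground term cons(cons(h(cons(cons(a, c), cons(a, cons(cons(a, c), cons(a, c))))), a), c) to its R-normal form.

cons(cons(cons(c, a), a), c)

1. cons(cons(h(cons(cons(a, c), cons(a, cons(cons(a, c), cons(a, c))))), a), c)  →  cons(cons(h(cons(cons(a, c), cons(a, c))), a), c)   [R1 at 1.1]
2. cons(cons(h(cons(cons(a, c), cons(a, c))), a), c)  →  cons(cons(h(c), a), c)   [R1 at 1.1]
3. cons(cons(h(c), a), c)  →  cons(cons(cons(c, a), a), c)   [R2 at 1.1]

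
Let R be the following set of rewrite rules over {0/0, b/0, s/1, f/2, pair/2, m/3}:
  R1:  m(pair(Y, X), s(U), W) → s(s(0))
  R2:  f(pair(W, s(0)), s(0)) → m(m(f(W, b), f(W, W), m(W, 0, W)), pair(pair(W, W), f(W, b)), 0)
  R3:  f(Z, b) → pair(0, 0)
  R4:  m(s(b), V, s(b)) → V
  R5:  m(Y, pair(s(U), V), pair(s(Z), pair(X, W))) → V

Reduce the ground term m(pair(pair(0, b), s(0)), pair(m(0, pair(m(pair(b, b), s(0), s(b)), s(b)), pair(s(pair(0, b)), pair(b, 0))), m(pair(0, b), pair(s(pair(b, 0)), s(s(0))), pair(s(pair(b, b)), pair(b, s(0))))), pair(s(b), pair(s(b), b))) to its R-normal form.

s(s(0))

1. m(pair(pair(0, b), s(0)), pair(m(0, pair(m(pair(b, b), s(0), s(b)), s(b)), pair(s(pair(0, b)), pair(b, 0))), m(pair(0, b), pair(s(pair(b, 0)), s(s(0))), pair(s(pair(b, b)), pair(b, s(0))))), pair(s(b), pair(s(b), b)))  →  m(pair(pair(0, b), s(0)), pair(m(0, pair(s(s(0)), s(b)), pair(s(pair(0, b)), pair(b, 0))), m(pair(0, b), pair(s(pair(b, 0)), s(s(0))), pair(s(pair(b, b)), pair(b, s(0))))), pair(s(b), pair(s(b), b)))   [R1 at 2.1.2.1]
2. m(pair(pair(0, b), s(0)), pair(m(0, pair(s(s(0)), s(b)), pair(s(pair(0, b)), pair(b, 0))), m(pair(0, b), pair(s(pair(b, 0)), s(s(0))), pair(s(pair(b, b)), pair(b, s(0))))), pair(s(b), pair(s(b), b)))  →  m(pair(pair(0, b), s(0)), pair(s(b), m(pair(0, b), pair(s(pair(b, 0)), s(s(0))), pair(s(pair(b, b)), pair(b, s(0))))), pair(s(b), pair(s(b), b)))   [R5 at 2.1]
3. m(pair(pair(0, b), s(0)), pair(s(b), m(pair(0, b), pair(s(pair(b, 0)), s(s(0))), pair(s(pair(b, b)), pair(b, s(0))))), pair(s(b), pair(s(b), b)))  →  m(pair(0, b), pair(s(pair(b, 0)), s(s(0))), pair(s(pair(b, b)), pair(b, s(0))))   [R5 at ε]
4. m(pair(0, b), pair(s(pair(b, 0)), s(s(0))), pair(s(pair(b, b)), pair(b, s(0))))  →  s(s(0))   [R5 at ε]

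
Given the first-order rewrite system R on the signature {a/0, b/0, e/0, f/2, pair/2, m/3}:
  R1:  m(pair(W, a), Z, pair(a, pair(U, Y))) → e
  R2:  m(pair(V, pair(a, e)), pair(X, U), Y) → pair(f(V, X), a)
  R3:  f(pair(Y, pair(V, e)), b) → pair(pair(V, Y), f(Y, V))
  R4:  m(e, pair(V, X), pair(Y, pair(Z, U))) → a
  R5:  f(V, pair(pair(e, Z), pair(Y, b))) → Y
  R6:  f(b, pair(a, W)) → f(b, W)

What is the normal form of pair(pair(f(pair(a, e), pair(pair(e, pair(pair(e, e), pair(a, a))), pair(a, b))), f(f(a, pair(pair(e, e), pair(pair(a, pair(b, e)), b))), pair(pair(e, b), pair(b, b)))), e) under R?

pair(pair(a, b), e)

1. pair(pair(f(pair(a, e), pair(pair(e, pair(pair(e, e), pair(a, a))), pair(a, b))), f(f(a, pair(pair(e, e), pair(pair(a, pair(b, e)), b))), pair(pair(e, b), pair(b, b)))), e)  →  pair(pair(a, f(f(a, pair(pair(e, e), pair(pair(a, pair(b, e)), b))), pair(pair(e, b), pair(b, b)))), e)   [R5 at 1.1]
2. pair(pair(a, f(f(a, pair(pair(e, e), pair(pair(a, pair(b, e)), b))), pair(pair(e, b), pair(b, b)))), e)  →  pair(pair(a, b), e)   [R5 at 1.2]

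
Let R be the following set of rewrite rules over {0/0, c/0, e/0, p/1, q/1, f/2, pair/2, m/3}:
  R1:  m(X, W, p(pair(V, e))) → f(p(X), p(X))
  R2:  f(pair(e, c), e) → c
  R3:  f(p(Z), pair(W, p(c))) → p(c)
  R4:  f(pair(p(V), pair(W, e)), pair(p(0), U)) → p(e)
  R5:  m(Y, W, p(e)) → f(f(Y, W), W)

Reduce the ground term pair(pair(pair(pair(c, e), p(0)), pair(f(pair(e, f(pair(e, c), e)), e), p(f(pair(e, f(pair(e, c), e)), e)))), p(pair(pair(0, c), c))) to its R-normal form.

pair(pair(pair(pair(c, e), p(0)), pair(c, p(c))), p(pair(pair(0, c), c)))

1. pair(pair(pair(pair(c, e), p(0)), pair(f(pair(e, f(pair(e, c), e)), e), p(f(pair(e, f(pair(e, c), e)), e)))), p(pair(pair(0, c), c)))  →  pair(pair(pair(pair(c, e), p(0)), pair(f(pair(e, c), e), p(f(pair(e, f(pair(e, c), e)), e)))), p(pair(pair(0, c), c)))   [R2 at 1.2.1.1.2]
2. pair(pair(pair(pair(c, e), p(0)), pair(f(pair(e, c), e), p(f(pair(e, f(pair(e, c), e)), e)))), p(pair(pair(0, c), c)))  →  pair(pair(pair(pair(c, e), p(0)), pair(c, p(f(pair(e, f(pair(e, c), e)), e)))), p(pair(pair(0, c), c)))   [R2 at 1.2.1]
3. pair(pair(pair(pair(c, e), p(0)), pair(c, p(f(pair(e, f(pair(e, c), e)), e)))), p(pair(pair(0, c), c)))  →  pair(pair(pair(pair(c, e), p(0)), pair(c, p(f(pair(e, c), e)))), p(pair(pair(0, c), c)))   [R2 at 1.2.2.1.1.2]
4. pair(pair(pair(pair(c, e), p(0)), pair(c, p(f(pair(e, c), e)))), p(pair(pair(0, c), c)))  →  pair(pair(pair(pair(c, e), p(0)), pair(c, p(c))), p(pair(pair(0, c), c)))   [R2 at 1.2.2.1]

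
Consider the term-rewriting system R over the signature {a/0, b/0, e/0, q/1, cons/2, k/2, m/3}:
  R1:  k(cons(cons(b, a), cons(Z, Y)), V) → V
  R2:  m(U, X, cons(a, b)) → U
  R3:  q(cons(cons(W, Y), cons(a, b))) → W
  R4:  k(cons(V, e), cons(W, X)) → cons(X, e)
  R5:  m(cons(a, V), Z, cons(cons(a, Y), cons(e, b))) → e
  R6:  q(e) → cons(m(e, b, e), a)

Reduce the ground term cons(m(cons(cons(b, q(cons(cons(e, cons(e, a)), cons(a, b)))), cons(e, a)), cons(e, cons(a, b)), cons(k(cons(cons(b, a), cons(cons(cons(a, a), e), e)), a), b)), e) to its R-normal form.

cons(cons(cons(b, e), cons(e, a)), e)

1. cons(m(cons(cons(b, q(cons(cons(e, cons(e, a)), cons(a, b)))), cons(e, a)), cons(e, cons(a, b)), cons(k(cons(cons(b, a), cons(cons(cons(a, a), e), e)), a), b)), e)  →  cons(m(cons(cons(b, e), cons(e, a)), cons(e, cons(a, b)), cons(k(cons(cons(b, a), cons(cons(cons(a, a), e), e)), a), b)), e)   [R3 at 1.1.1.2]
2. cons(m(cons(cons(b, e), cons(e, a)), cons(e, cons(a, b)), cons(k(cons(cons(b, a), cons(cons(cons(a, a), e), e)), a), b)), e)  →  cons(m(cons(cons(b, e), cons(e, a)), cons(e, cons(a, b)), cons(a, b)), e)   [R1 at 1.3.1]
3. cons(m(cons(cons(b, e), cons(e, a)), cons(e, cons(a, b)), cons(a, b)), e)  →  cons(cons(cons(b, e), cons(e, a)), e)   [R2 at 1]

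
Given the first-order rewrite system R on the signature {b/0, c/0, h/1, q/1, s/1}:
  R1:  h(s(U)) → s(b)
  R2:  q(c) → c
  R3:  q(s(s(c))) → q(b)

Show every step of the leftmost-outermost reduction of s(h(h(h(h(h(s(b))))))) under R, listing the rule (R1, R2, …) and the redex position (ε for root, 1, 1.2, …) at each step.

1. s(h(h(h(h(h(s(b)))))))  →  s(h(h(h(h(s(b))))))   [R1 at 1.1.1.1.1]
2. s(h(h(h(h(s(b))))))  →  s(h(h(h(s(b)))))   [R1 at 1.1.1.1]
3. s(h(h(h(s(b)))))  →  s(h(h(s(b))))   [R1 at 1.1.1]
4. s(h(h(s(b))))  →  s(h(s(b)))   [R1 at 1.1]
5. s(h(s(b)))  →  s(s(b))   [R1 at 1]

s(s(b))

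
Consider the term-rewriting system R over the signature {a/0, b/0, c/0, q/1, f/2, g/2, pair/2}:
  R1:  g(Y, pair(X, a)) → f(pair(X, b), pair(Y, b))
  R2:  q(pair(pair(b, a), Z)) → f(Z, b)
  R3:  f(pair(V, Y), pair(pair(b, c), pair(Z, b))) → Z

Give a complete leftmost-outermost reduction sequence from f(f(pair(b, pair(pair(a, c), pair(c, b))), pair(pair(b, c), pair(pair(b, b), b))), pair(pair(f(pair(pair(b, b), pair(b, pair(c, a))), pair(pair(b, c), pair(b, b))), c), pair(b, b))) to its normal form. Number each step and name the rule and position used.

b

1. f(f(pair(b, pair(pair(a, c), pair(c, b))), pair(pair(b, c), pair(pair(b, b), b))), pair(pair(f(pair(pair(b, b), pair(b, pair(c, a))), pair(pair(b, c), pair(b, b))), c), pair(b, b)))  →  f(pair(b, b), pair(pair(f(pair(pair(b, b), pair(b, pair(c, a))), pair(pair(b, c), pair(b, b))), c), pair(b, b)))   [R3 at 1]
2. f(pair(b, b), pair(pair(f(pair(pair(b, b), pair(b, pair(c, a))), pair(pair(b, c), pair(b, b))), c), pair(b, b)))  →  f(pair(b, b), pair(pair(b, c), pair(b, b)))   [R3 at 2.1.1]
3. f(pair(b, b), pair(pair(b, c), pair(b, b)))  →  b   [R3 at ε]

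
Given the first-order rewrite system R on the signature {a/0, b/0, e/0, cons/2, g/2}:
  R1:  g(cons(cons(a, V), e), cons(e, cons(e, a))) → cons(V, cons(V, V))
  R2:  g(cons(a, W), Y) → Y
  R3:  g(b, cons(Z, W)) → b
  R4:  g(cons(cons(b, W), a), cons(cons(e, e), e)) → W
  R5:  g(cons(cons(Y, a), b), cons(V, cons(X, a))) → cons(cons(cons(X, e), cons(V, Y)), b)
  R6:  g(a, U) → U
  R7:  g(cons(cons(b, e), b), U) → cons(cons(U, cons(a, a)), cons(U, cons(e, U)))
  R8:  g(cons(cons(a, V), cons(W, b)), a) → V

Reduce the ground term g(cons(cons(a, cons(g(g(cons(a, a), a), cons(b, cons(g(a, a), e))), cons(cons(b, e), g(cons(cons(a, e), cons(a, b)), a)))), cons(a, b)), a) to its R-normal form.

1. g(cons(cons(a, cons(g(g(cons(a, a), a), cons(b, cons(g(a, a), e))), cons(cons(b, e), g(cons(cons(a, e), cons(a, b)), a)))), cons(a, b)), a)  →  cons(g(g(cons(a, a), a), cons(b, cons(g(a, a), e))), cons(cons(b, e), g(cons(cons(a, e), cons(a, b)), a)))   [R8 at ε]
2. cons(g(g(cons(a, a), a), cons(b, cons(g(a, a), e))), cons(cons(b, e), g(cons(cons(a, e), cons(a, b)), a)))  →  cons(g(a, cons(b, cons(g(a, a), e))), cons(cons(b, e), g(cons(cons(a, e), cons(a, b)), a)))   [R2 at 1.1]
3. cons(g(a, cons(b, cons(g(a, a), e))), cons(cons(b, e), g(cons(cons(a, e), cons(a, b)), a)))  →  cons(cons(b, cons(g(a, a), e)), cons(cons(b, e), g(cons(cons(a, e), cons(a, b)), a)))   [R6 at 1]
4. cons(cons(b, cons(g(a, a), e)), cons(cons(b, e), g(cons(cons(a, e), cons(a, b)), a)))  →  cons(cons(b, cons(a, e)), cons(cons(b, e), g(cons(cons(a, e), cons(a, b)), a)))   [R6 at 1.2.1]
5. cons(cons(b, cons(a, e)), cons(cons(b, e), g(cons(cons(a, e), cons(a, b)), a)))  →  cons(cons(b, cons(a, e)), cons(cons(b, e), e))   [R8 at 2.2]

cons(cons(b, cons(a, e)), cons(cons(b, e), e))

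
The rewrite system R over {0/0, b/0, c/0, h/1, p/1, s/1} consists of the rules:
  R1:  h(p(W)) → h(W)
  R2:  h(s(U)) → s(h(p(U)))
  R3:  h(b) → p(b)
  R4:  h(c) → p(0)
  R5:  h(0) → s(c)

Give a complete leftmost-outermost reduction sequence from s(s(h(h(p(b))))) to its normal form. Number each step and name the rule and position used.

s(s(p(b)))

1. s(s(h(h(p(b)))))  →  s(s(h(h(b))))   [R1 at 1.1.1]
2. s(s(h(h(b))))  →  s(s(h(p(b))))   [R3 at 1.1.1]
3. s(s(h(p(b))))  →  s(s(h(b)))   [R1 at 1.1]
4. s(s(h(b)))  →  s(s(p(b)))   [R3 at 1.1]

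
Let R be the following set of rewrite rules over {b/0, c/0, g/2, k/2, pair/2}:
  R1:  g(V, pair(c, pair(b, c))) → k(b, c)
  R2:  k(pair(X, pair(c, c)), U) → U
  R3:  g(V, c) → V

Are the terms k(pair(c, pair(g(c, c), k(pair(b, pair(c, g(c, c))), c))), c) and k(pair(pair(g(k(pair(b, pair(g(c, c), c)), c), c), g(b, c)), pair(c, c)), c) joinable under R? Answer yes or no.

Reduce t₁ = k(pair(c, pair(g(c, c), k(pair(b, pair(c, g(c, c))), c))), c):
1. k(pair(c, pair(g(c, c), k(pair(b, pair(c, g(c, c))), c))), c)  →  k(pair(c, pair(c, k(pair(b, pair(c, g(c, c))), c))), c)   [R3 at 1.2.1]
2. k(pair(c, pair(c, k(pair(b, pair(c, g(c, c))), c))), c)  →  k(pair(c, pair(c, k(pair(b, pair(c, c)), c))), c)   [R3 at 1.2.2.1.2.2]
3. k(pair(c, pair(c, k(pair(b, pair(c, c)), c))), c)  →  k(pair(c, pair(c, c)), c)   [R2 at 1.2.2]
4. k(pair(c, pair(c, c)), c)  →  c   [R2 at ε]

Reduce t₂ = k(pair(pair(g(k(pair(b, pair(g(c, c), c)), c), c), g(b, c)), pair(c, c)), c):
1. k(pair(pair(g(k(pair(b, pair(g(c, c), c)), c), c), g(b, c)), pair(c, c)), c)  →  c   [R2 at ε]

yes — NF(t₁) = c, NF(t₂) = c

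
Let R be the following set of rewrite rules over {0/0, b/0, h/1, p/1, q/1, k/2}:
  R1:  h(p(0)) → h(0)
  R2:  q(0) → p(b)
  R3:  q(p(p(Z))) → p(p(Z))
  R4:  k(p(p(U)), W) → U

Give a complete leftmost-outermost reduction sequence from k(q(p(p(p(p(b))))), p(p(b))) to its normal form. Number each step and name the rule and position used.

1. k(q(p(p(p(p(b))))), p(p(b)))  →  k(p(p(p(p(b)))), p(p(b)))   [R3 at 1]
2. k(p(p(p(p(b)))), p(p(b)))  →  p(p(b))   [R4 at ε]

p(p(b))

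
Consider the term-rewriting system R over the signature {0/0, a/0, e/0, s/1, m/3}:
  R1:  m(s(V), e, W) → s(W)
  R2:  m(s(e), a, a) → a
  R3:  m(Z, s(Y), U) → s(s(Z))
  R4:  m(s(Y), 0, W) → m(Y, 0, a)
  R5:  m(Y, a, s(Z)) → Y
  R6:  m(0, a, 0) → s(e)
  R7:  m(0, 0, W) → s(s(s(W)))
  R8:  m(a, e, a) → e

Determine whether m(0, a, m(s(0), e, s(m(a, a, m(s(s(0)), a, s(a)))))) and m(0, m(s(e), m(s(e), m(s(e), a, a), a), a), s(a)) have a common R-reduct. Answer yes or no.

yes — NF(t₁) = 0, NF(t₂) = 0

Reduce t₁ = m(0, a, m(s(0), e, s(m(a, a, m(s(s(0)), a, s(a)))))):
1. m(0, a, m(s(0), e, s(m(a, a, m(s(s(0)), a, s(a))))))  →  m(0, a, s(s(m(a, a, m(s(s(0)), a, s(a))))))   [R1 at 3]
2. m(0, a, s(s(m(a, a, m(s(s(0)), a, s(a))))))  →  0   [R5 at ε]

Reduce t₂ = m(0, m(s(e), m(s(e), m(s(e), a, a), a), a), s(a)):
1. m(0, m(s(e), m(s(e), m(s(e), a, a), a), a), s(a))  →  m(0, m(s(e), m(s(e), a, a), a), s(a))   [R2 at 2.2.2]
2. m(0, m(s(e), m(s(e), a, a), a), s(a))  →  m(0, m(s(e), a, a), s(a))   [R2 at 2.2]
3. m(0, m(s(e), a, a), s(a))  →  m(0, a, s(a))   [R2 at 2]
4. m(0, a, s(a))  →  0   [R5 at ε]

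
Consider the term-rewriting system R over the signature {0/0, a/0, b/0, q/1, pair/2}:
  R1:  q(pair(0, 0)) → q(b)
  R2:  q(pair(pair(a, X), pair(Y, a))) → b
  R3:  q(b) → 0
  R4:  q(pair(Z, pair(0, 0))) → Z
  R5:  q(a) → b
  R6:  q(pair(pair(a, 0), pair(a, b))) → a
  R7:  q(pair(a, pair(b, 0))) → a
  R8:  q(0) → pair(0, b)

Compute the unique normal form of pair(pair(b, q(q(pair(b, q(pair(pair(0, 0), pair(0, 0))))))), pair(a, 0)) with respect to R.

1. pair(pair(b, q(q(pair(b, q(pair(pair(0, 0), pair(0, 0))))))), pair(a, 0))  →  pair(pair(b, q(q(pair(b, pair(0, 0))))), pair(a, 0))   [R4 at 1.2.1.1.2]
2. pair(pair(b, q(q(pair(b, pair(0, 0))))), pair(a, 0))  →  pair(pair(b, q(b)), pair(a, 0))   [R4 at 1.2.1]
3. pair(pair(b, q(b)), pair(a, 0))  →  pair(pair(b, 0), pair(a, 0))   [R3 at 1.2]

pair(pair(b, 0), pair(a, 0))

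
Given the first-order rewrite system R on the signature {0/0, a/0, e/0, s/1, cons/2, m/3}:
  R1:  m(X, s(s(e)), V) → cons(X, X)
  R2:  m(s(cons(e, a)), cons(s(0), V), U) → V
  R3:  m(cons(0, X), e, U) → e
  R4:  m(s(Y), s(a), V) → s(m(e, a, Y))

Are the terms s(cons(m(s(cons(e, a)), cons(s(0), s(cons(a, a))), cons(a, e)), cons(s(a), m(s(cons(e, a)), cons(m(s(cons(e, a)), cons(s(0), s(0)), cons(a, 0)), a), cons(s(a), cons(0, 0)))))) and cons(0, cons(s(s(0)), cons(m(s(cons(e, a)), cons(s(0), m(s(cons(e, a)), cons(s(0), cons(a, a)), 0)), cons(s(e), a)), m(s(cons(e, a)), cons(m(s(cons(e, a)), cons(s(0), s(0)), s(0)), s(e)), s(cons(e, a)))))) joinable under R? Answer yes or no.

Reduce t₁ = s(cons(m(s(cons(e, a)), cons(s(0), s(cons(a, a))), cons(a, e)), cons(s(a), m(s(cons(e, a)), cons(m(s(cons(e, a)), cons(s(0), s(0)), cons(a, 0)), a), cons(s(a), cons(0, 0)))))):
1. s(cons(m(s(cons(e, a)), cons(s(0), s(cons(a, a))), cons(a, e)), cons(s(a), m(s(cons(e, a)), cons(m(s(cons(e, a)), cons(s(0), s(0)), cons(a, 0)), a), cons(s(a), cons(0, 0))))))  →  s(cons(s(cons(a, a)), cons(s(a), m(s(cons(e, a)), cons(m(s(cons(e, a)), cons(s(0), s(0)), cons(a, 0)), a), cons(s(a), cons(0, 0))))))   [R2 at 1.1]
2. s(cons(s(cons(a, a)), cons(s(a), m(s(cons(e, a)), cons(m(s(cons(e, a)), cons(s(0), s(0)), cons(a, 0)), a), cons(s(a), cons(0, 0))))))  →  s(cons(s(cons(a, a)), cons(s(a), m(s(cons(e, a)), cons(s(0), a), cons(s(a), cons(0, 0))))))   [R2 at 1.2.2.2.1]
3. s(cons(s(cons(a, a)), cons(s(a), m(s(cons(e, a)), cons(s(0), a), cons(s(a), cons(0, 0))))))  →  s(cons(s(cons(a, a)), cons(s(a), a)))   [R2 at 1.2.2]

Reduce t₂ = cons(0, cons(s(s(0)), cons(m(s(cons(e, a)), cons(s(0), m(s(cons(e, a)), cons(s(0), cons(a, a)), 0)), cons(s(e), a)), m(s(cons(e, a)), cons(m(s(cons(e, a)), cons(s(0), s(0)), s(0)), s(e)), s(cons(e, a)))))):
1. cons(0, cons(s(s(0)), cons(m(s(cons(e, a)), cons(s(0), m(s(cons(e, a)), cons(s(0), cons(a, a)), 0)), cons(s(e), a)), m(s(cons(e, a)), cons(m(s(cons(e, a)), cons(s(0), s(0)), s(0)), s(e)), s(cons(e, a))))))  →  cons(0, cons(s(s(0)), cons(m(s(cons(e, a)), cons(s(0), cons(a, a)), 0), m(s(cons(e, a)), cons(m(s(cons(e, a)), cons(s(0), s(0)), s(0)), s(e)), s(cons(e, a))))))   [R2 at 2.2.1]
2. cons(0, cons(s(s(0)), cons(m(s(cons(e, a)), cons(s(0), cons(a, a)), 0), m(s(cons(e, a)), cons(m(s(cons(e, a)), cons(s(0), s(0)), s(0)), s(e)), s(cons(e, a))))))  →  cons(0, cons(s(s(0)), cons(cons(a, a), m(s(cons(e, a)), cons(m(s(cons(e, a)), cons(s(0), s(0)), s(0)), s(e)), s(cons(e, a))))))   [R2 at 2.2.1]
3. cons(0, cons(s(s(0)), cons(cons(a, a), m(s(cons(e, a)), cons(m(s(cons(e, a)), cons(s(0), s(0)), s(0)), s(e)), s(cons(e, a))))))  →  cons(0, cons(s(s(0)), cons(cons(a, a), m(s(cons(e, a)), cons(s(0), s(e)), s(cons(e, a))))))   [R2 at 2.2.2.2.1]
4. cons(0, cons(s(s(0)), cons(cons(a, a), m(s(cons(e, a)), cons(s(0), s(e)), s(cons(e, a))))))  →  cons(0, cons(s(s(0)), cons(cons(a, a), s(e))))   [R2 at 2.2.2]

no — NF(t₁) = s(cons(s(cons(a, a)), cons(s(a), a))), NF(t₂) = cons(0, cons(s(s(0)), cons(cons(a, a), s(e))))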